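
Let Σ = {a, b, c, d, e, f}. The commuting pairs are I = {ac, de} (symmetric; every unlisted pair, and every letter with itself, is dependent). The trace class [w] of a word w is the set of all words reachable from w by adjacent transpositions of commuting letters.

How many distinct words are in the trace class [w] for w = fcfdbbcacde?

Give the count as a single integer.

#0=f has no predecessor
#1=c depends on [0:f]
#2=f depends on [1:c]
#3=d depends on [2:f]
#4=b depends on [3:d]
#5=b depends on [4:b]
#6=c depends on [5:b]
#7=a depends on [5:b]
#8=c depends on [6:c]
#9=d depends on [7:a, 8:c]
#10=e depends on [7:a, 8:c]
sources: [0:f]
N(rest) = Σ N(rest − s) over sources s of rest; N(one piece) = 1:
  size 1 → [9]=1  [10]=1
  size 2 → [9,10]=2
  size 3 → [7,9,10]=2  [8,9,10]=2
  size 4 → [6,8,9,10]=2  [7,8,9,10]=4
  size 5 → [6,7,8,9,10]=6
  size 6 → [5,6,7,8,9,10]=6
  size 7 → [4,5,6,7,8,9,10]=6
  size 8 → [3,4,5,6,7,8,9,10]=6
  size 9 → [2,3,4,5,6,7,8,9,10]=6
  first=0(f) contributes 6

6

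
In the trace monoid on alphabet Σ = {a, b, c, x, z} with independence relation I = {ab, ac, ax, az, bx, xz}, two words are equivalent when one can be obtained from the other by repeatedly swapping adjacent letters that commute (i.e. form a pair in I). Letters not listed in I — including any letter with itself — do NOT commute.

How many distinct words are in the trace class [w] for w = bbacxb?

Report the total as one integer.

12

drop 0:b onto floor
drop 1:b onto {0:b}
drop 2:a onto floor
drop 3:c onto {1:b}
drop 4:x onto {3:c}
drop 5:b onto {3:c}
ground layer = {0:b, 2:a}
drop-orders for the pieces not yet dropped (sum over which currently-grounded one goes next):
  1 to go: {2} 1  {4} 1  {5} 1
  2 to go: {2,4} 2  {2,5} 2  {4,5} 2
  3 to go: {2,4,5} 6  {3,4,5} 2
  4 to go: {1,3,4,5} 2  {2,3,4,5} 8
  if 0:b drops first: 10 orders
  if 2:a drops first: 2 orders
heap linearizations: 12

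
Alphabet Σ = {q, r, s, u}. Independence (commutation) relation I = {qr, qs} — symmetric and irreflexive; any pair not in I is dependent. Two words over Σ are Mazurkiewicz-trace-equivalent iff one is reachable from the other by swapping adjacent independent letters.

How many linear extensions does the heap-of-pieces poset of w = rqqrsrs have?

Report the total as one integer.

21

piece 0:r — minimal
piece 1:q — minimal
piece 2:q rests on {1:q}
piece 3:r rests on {0:r}
piece 4:s rests on {3:r}
piece 5:r rests on {4:s}
piece 6:s rests on {5:r}
minimal pieces: {0:r, 1:q}
ways to finish when only these pieces remain (= sum over removing one remaining piece with nothing left below it):
  1 left: {2}→1  {6}→1
  2 left: {1,2}→1  {2,6}→2  {5,6}→1
  3 left: {1,2,6}→3  {2,5,6}→3  {4,5,6}→1
  4 left: {1,2,5,6}→6  {2,4,5,6}→4  {3,4,5,6}→1
  5 left: {0,3,4,5,6}→1  {1,2,4,5,6}→10  {2,3,4,5,6}→5
  placing 0:r first → 15 extensions
  placing 1:q first → 6 extensions
total linear extensions = 21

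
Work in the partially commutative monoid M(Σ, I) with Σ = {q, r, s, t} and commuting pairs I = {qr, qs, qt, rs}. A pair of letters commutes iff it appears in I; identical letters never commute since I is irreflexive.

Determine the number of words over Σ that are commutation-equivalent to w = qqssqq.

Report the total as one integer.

15

piece 0:q — minimal
piece 1:q rests on {0:q}
piece 2:s — minimal
piece 3:s rests on {2:s}
piece 4:q rests on {1:q}
piece 5:q rests on {4:q}
minimal pieces: {0:q, 2:s}
ways to finish when only these pieces remain (= sum over removing one remaining piece with nothing left below it):
  1 left: {3}→1  {5}→1
  2 left: {2,3}→1  {3,5}→2  {4,5}→1
  3 left: {1,4,5}→1  {2,3,5}→3  {3,4,5}→3
  4 left: {0,1,4,5}→1  {1,3,4,5}→4  {2,3,4,5}→6
  placing 0:q first → 10 extensions
  placing 2:s first → 5 extensions
total linear extensions = 15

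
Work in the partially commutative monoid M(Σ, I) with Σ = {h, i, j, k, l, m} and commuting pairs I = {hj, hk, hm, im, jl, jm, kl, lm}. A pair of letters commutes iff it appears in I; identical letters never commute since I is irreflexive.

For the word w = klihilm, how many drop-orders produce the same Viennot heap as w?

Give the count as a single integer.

piece 0:k — minimal
piece 1:l — minimal
piece 2:i rests on {0:k, 1:l}
piece 3:h rests on {2:i}
piece 4:i rests on {3:h}
piece 5:l rests on {4:i}
piece 6:m rests on {0:k}
minimal pieces: {0:k, 1:l}
ways to finish when only these pieces remain (= sum over removing one remaining piece with nothing left below it):
  1 left: {5}→1  {6}→1
  2 left: {4,5}→1  {5,6}→2
  3 left: {3,4,5}→1  {4,5,6}→3
  4 left: {2,3,4,5}→1  {3,4,5,6}→4
  5 left: {1,2,3,4,5}→1  {2,3,4,5,6}→5
  placing 0:k first → 6 extensions
  placing 1:l first → 5 extensions
total linear extensions = 11

11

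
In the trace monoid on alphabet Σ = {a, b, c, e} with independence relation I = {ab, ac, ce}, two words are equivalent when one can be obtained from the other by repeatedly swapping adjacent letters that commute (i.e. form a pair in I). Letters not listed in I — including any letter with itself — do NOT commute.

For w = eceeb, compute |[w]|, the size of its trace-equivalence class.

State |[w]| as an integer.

4

#0=e has no predecessor
#1=c has no predecessor
#2=e depends on [0:e]
#3=e depends on [2:e]
#4=b depends on [1:c, 3:e]
sources: [0:e, 1:c]
N(rest) = Σ N(rest − s) over sources s of rest; N(one piece) = 1:
  size 1 → [4]=1
  size 2 → [1,4]=1  [3,4]=1
  size 3 → [1,3,4]=2  [2,3,4]=1
  first=0(e) contributes 3
  first=1(c) contributes 1
|[w]| = 4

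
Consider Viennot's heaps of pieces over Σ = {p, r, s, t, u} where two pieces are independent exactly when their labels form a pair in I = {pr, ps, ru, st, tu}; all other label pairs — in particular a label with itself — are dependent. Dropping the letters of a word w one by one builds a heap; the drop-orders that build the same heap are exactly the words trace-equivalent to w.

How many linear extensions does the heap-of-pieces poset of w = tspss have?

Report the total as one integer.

drop 0:t onto floor
drop 1:s onto floor
drop 2:p onto {0:t}
drop 3:s onto {1:s}
drop 4:s onto {3:s}
ground layer = {0:t, 1:s}
drop-orders for the pieces not yet dropped (sum over which currently-grounded one goes next):
  1 to go: {2} 1  {4} 1
  2 to go: {0,2} 1  {2,4} 2  {3,4} 1
  3 to go: {0,2,4} 3  {1,3,4} 1  {2,3,4} 3
  if 0:t drops first: 4 orders
  if 1:s drops first: 6 orders
heap linearizations: 10

10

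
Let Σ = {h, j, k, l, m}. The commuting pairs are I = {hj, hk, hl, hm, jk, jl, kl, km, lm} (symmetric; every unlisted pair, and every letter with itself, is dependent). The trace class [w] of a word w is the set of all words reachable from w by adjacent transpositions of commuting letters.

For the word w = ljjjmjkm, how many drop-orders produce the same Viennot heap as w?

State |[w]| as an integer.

56

piece 0:l — minimal
piece 1:j — minimal
piece 2:j rests on {1:j}
piece 3:j rests on {2:j}
piece 4:m rests on {3:j}
piece 5:j rests on {4:m}
piece 6:k — minimal
piece 7:m rests on {5:j}
minimal pieces: {0:l, 1:j, 6:k}
ways to finish when only these pieces remain (= sum over removing one remaining piece with nothing left below it):
  1 left: {0}→1  {6}→1  {7}→1
  2 left: {0,6}→2  {0,7}→2  {5,7}→1  {6,7}→2
  3 left: {0,5,7}→3  {0,6,7}→6  {4,5,7}→1  {5,6,7}→3
  4 left: {0,4,5,7}→4  {0,5,6,7}→12  {3,4,5,7}→1  {4,5,6,7}→4
  5 left: {0,3,4,5,7}→5  {0,4,5,6,7}→20  {2,3,4,5,7}→1  {3,4,5,6,7}→5
  6 left: {0,2,3,4,5,7}→6  {0,3,4,5,6,7}→30  {1,2,3,4,5,7}→1  {2,3,4,5,6,7}→6
  placing 0:l first → 7 extensions
  placing 1:j first → 42 extensions
  placing 6:k first → 7 extensions
total linear extensions = 56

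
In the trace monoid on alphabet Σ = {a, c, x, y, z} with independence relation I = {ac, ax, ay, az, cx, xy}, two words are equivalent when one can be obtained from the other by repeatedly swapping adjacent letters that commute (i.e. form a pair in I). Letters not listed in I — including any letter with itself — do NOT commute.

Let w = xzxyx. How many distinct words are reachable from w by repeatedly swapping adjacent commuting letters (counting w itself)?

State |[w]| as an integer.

drop 0:x onto floor
drop 1:z onto {0:x}
drop 2:x onto {1:z}
drop 3:y onto {1:z}
drop 4:x onto {2:x}
ground layer = {0:x}
drop-orders for the pieces not yet dropped (sum over which currently-grounded one goes next):
  1 to go: {3} 1  {4} 1
  2 to go: {2,4} 1  {3,4} 2
  3 to go: {2,3,4} 3
  if 0:x drops first: 3 orders

3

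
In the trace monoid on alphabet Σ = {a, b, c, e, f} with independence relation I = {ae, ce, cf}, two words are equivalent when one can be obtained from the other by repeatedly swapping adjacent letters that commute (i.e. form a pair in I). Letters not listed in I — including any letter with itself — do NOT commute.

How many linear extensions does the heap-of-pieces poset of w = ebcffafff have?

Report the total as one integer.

3

piece 0:e — minimal
piece 1:b rests on {0:e}
piece 2:c rests on {1:b}
piece 3:f rests on {1:b}
piece 4:f rests on {3:f}
piece 5:a rests on {2:c, 4:f}
piece 6:f rests on {5:a}
piece 7:f rests on {6:f}
piece 8:f rests on {7:f}
minimal pieces: {0:e}
ways to finish when only these pieces remain (= sum over removing one remaining piece with nothing left below it):
  1 left: {8}→1
  2 left: {7,8}→1
  3 left: {6,7,8}→1
  4 left: {5,6,7,8}→1
  5 left: {2,5,6,7,8}→1  {4,5,6,7,8}→1
  6 left: {2,4,5,6,7,8}→2  {3,4,5,6,7,8}→1
  7 left: {2,3,4,5,6,7,8}→3
  placing 0:e first → 3 extensions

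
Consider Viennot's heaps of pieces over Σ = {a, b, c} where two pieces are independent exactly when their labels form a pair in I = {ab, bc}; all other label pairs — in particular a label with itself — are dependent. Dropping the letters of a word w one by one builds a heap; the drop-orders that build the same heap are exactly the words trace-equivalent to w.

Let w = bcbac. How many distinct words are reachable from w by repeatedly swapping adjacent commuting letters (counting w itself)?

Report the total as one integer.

drop 0:b onto floor
drop 1:c onto floor
drop 2:b onto {0:b}
drop 3:a onto {1:c}
drop 4:c onto {3:a}
ground layer = {0:b, 1:c}
drop-orders for the pieces not yet dropped (sum over which currently-grounded one goes next):
  1 to go: {2} 1  {4} 1
  2 to go: {0,2} 1  {2,4} 2  {3,4} 1
  3 to go: {0,2,4} 3  {1,3,4} 1  {2,3,4} 3
  if 0:b drops first: 4 orders
  if 1:c drops first: 6 orders
heap linearizations: 10

10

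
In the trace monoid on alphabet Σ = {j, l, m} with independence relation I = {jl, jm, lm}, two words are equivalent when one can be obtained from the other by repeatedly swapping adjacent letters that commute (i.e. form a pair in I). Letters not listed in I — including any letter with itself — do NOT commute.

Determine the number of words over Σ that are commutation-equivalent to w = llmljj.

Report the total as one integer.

piece 0:l — minimal
piece 1:l rests on {0:l}
piece 2:m — minimal
piece 3:l rests on {1:l}
piece 4:j — minimal
piece 5:j rests on {4:j}
minimal pieces: {0:l, 2:m, 4:j}
ways to finish when only these pieces remain (= sum over removing one remaining piece with nothing left below it):
  1 left: {2}→1  {3}→1  {5}→1
  2 left: {1,3}→1  {2,3}→2  {2,5}→2  {3,5}→2  {4,5}→1
  3 left: {0,1,3}→1  {1,2,3}→3  {1,3,5}→3  {2,3,5}→6  {2,4,5}→3  {3,4,5}→3
  4 left: {0,1,2,3}→4  {0,1,3,5}→4  {1,2,3,5}→12  {1,3,4,5}→6  {2,3,4,5}→12
  placing 0:l first → 30 extensions
  placing 2:m first → 10 extensions
  placing 4:j first → 20 extensions
total linear extensions = 60

60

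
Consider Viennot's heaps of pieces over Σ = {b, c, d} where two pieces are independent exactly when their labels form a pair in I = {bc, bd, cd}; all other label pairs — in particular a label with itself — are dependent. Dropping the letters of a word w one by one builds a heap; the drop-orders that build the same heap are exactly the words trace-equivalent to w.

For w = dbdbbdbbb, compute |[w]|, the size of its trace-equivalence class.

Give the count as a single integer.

piece 0:d — minimal
piece 1:b — minimal
piece 2:d rests on {0:d}
piece 3:b rests on {1:b}
piece 4:b rests on {3:b}
piece 5:d rests on {2:d}
piece 6:b rests on {4:b}
piece 7:b rests on {6:b}
piece 8:b rests on {7:b}
minimal pieces: {0:d, 1:b}
ways to finish when only these pieces remain (= sum over removing one remaining piece with nothing left below it):
  1 left: {5}→1  {8}→1
  2 left: {2,5}→1  {5,8}→2  {7,8}→1
  3 left: {0,2,5}→1  {2,5,8}→3  {5,7,8}→3  {6,7,8}→1
  4 left: {0,2,5,8}→4  {2,5,7,8}→6  {4,6,7,8}→1  {5,6,7,8}→4
  5 left: {0,2,5,7,8}→10  {2,5,6,7,8}→10  {3,4,6,7,8}→1  {4,5,6,7,8}→5
  6 left: {0,2,5,6,7,8}→20  {1,3,4,6,7,8}→1  {2,4,5,6,7,8}→15  {3,4,5,6,7,8}→6
  7 left: {0,2,4,5,6,7,8}→35  {1,3,4,5,6,7,8}→7  {2,3,4,5,6,7,8}→21
  placing 0:d first → 28 extensions
  placing 1:b first → 56 extensions
total linear extensions = 84

84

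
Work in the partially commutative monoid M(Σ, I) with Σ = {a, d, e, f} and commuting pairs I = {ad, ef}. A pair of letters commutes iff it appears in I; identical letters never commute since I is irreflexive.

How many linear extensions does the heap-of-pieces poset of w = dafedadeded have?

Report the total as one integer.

drop 0:d onto floor
drop 1:a onto floor
drop 2:f onto {0:d, 1:a}
drop 3:e onto {0:d, 1:a}
drop 4:d onto {2:f, 3:e}
drop 5:a onto {2:f, 3:e}
drop 6:d onto {4:d}
drop 7:e onto {5:a, 6:d}
drop 8:d onto {7:e}
drop 9:e onto {8:d}
drop 10:d onto {9:e}
ground layer = {0:d, 1:a}
drop-orders for the pieces not yet dropped (sum over which currently-grounded one goes next):
  1 to go: {10} 1
  2 to go: {9,10} 1
  3 to go: {8,9,10} 1
  4 to go: {7,8,9,10} 1
  5 to go: {5,7,8,9,10} 1  {6,7,8,9,10} 1
  6 to go: {4,6,7,8,9,10} 1  {5,6,7,8,9,10} 2
  7 to go: {4,5,6,7,8,9,10} 3
  8 to go: {2,4,5,6,7,8,9,10} 3  {3,4,5,6,7,8,9,10} 3
  9 to go: {2,3,4,5,6,7,8,9,10} 6
  if 0:d drops first: 6 orders
  if 1:a drops first: 6 orders
heap linearizations: 12

12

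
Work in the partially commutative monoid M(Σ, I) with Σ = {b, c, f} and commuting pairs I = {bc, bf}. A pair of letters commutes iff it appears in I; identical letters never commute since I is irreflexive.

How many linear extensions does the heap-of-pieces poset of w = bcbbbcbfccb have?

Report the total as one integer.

462

#0=b has no predecessor
#1=c has no predecessor
#2=b depends on [0:b]
#3=b depends on [2:b]
#4=b depends on [3:b]
#5=c depends on [1:c]
#6=b depends on [4:b]
#7=f depends on [5:c]
#8=c depends on [7:f]
#9=c depends on [8:c]
#10=b depends on [6:b]
sources: [0:b, 1:c]
N(rest) = Σ N(rest − s) over sources s of rest; N(one piece) = 1:
  size 1 → [9]=1  [10]=1
  size 2 → [6,10]=1  [8,9]=1  [9,10]=2
  size 3 → [4,6,10]=1  [6,9,10]=3  [7,8,9]=1  [8,9,10]=3
  size 4 → [3,4,6,10]=1  [4,6,9,10]=4  [5,7,8,9]=1  [6,8,9,10]=6  [7,8,9,10]=4
  size 5 → [1,5,7,8,9]=1  [2,3,4,6,10]=1  [3,4,6,9,10]=5  [4,6,8,9,10]=10  [5,7,8,9,10]=5  [6,7,8,9,10]=10
  size 6 → [0,2,3,4,6,10]=1  [1,5,7,8,9,10]=6  [2,3,4,6,9,10]=6  [3,4,6,8,9,10]=15  [4,6,7,8,9,10]=20  [5,6,7,8,9,10]=15
  size 7 → [0,2,3,4,6,9,10]=7  [1,5,6,7,8,9,10]=21  [2,3,4,6,8,9,10]=21  [3,4,6,7,8,9,10]=35  [4,5,6,7,8,9,10]=35
  size 8 → [0,2,3,4,6,8,9,10]=28  [1,4,5,6,7,8,9,10]=56  [2,3,4,6,7,8,9,10]=56  [3,4,5,6,7,8,9,10]=70
  size 9 → [0,2,3,4,6,7,8,9,10]=84  [1,3,4,5,6,7,8,9,10]=126  [2,3,4,5,6,7,8,9,10]=126
  first=0(b) contributes 252
  first=1(c) contributes 210
|[w]| = 462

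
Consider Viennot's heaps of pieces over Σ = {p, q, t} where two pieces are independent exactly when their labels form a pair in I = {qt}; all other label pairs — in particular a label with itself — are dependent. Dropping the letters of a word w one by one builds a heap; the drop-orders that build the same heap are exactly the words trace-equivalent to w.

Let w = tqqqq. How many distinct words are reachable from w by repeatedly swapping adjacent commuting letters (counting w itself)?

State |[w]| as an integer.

5

piece 0:t — minimal
piece 1:q — minimal
piece 2:q rests on {1:q}
piece 3:q rests on {2:q}
piece 4:q rests on {3:q}
minimal pieces: {0:t, 1:q}
ways to finish when only these pieces remain (= sum over removing one remaining piece with nothing left below it):
  1 left: {0}→1  {4}→1
  2 left: {0,4}→2  {3,4}→1
  3 left: {0,3,4}→3  {2,3,4}→1
  placing 0:t first → 1 extensions
  placing 1:q first → 4 extensions
total linear extensions = 5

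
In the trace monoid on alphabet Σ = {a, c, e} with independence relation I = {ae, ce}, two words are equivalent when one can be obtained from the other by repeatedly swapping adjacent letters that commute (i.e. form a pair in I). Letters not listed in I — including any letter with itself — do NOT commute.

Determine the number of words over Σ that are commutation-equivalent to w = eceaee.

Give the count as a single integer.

#0=e has no predecessor
#1=c has no predecessor
#2=e depends on [0:e]
#3=a depends on [1:c]
#4=e depends on [2:e]
#5=e depends on [4:e]
sources: [0:e, 1:c]
N(rest) = Σ N(rest − s) over sources s of rest; N(one piece) = 1:
  size 1 → [3]=1  [5]=1
  size 2 → [1,3]=1  [3,5]=2  [4,5]=1
  size 3 → [1,3,5]=3  [2,4,5]=1  [3,4,5]=3
  size 4 → [0,2,4,5]=1  [1,3,4,5]=6  [2,3,4,5]=4
  first=0(e) contributes 10
  first=1(c) contributes 5
|[w]| = 15

15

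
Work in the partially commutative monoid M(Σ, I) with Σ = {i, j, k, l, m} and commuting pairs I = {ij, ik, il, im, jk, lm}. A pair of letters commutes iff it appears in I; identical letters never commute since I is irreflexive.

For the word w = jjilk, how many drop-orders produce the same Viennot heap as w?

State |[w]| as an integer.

5

piece 0:j — minimal
piece 1:j rests on {0:j}
piece 2:i — minimal
piece 3:l rests on {1:j}
piece 4:k rests on {3:l}
minimal pieces: {0:j, 2:i}
ways to finish when only these pieces remain (= sum over removing one remaining piece with nothing left below it):
  1 left: {2}→1  {4}→1
  2 left: {2,4}→2  {3,4}→1
  3 left: {1,3,4}→1  {2,3,4}→3
  placing 0:j first → 4 extensions
  placing 2:i first → 1 extensions
total linear extensions = 5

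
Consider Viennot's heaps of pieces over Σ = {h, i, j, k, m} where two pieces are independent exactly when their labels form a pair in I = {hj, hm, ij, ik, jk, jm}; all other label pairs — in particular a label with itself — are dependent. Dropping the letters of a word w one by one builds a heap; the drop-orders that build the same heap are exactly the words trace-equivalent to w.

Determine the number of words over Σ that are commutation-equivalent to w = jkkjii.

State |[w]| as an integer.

drop 0:j onto floor
drop 1:k onto floor
drop 2:k onto {1:k}
drop 3:j onto {0:j}
drop 4:i onto floor
drop 5:i onto {4:i}
ground layer = {0:j, 1:k, 4:i}
drop-orders for the pieces not yet dropped (sum over which currently-grounded one goes next):
  1 to go: {2} 1  {3} 1  {5} 1
  2 to go: {0,3} 1  {1,2} 1  {2,3} 2  {2,5} 2  {3,5} 2  {4,5} 1
  3 to go: {0,2,3} 3  {0,3,5} 3  {1,2,3} 3  {1,2,5} 3  {2,3,5} 6  {2,4,5} 3  {3,4,5} 3
  4 to go: {0,1,2,3} 6  {0,2,3,5} 12  {0,3,4,5} 6  {1,2,3,5} 12  {1,2,4,5} 6  {2,3,4,5} 12
  if 0:j drops first: 30 orders
  if 1:k drops first: 30 orders
  if 4:i drops first: 30 orders
heap linearizations: 90

90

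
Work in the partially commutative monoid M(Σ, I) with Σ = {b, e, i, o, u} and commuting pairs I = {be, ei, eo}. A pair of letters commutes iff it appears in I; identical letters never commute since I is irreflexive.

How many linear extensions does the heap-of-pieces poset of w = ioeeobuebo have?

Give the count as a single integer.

45

piece 0:i — minimal
piece 1:o rests on {0:i}
piece 2:e — minimal
piece 3:e rests on {2:e}
piece 4:o rests on {1:o}
piece 5:b rests on {4:o}
piece 6:u rests on {3:e, 5:b}
piece 7:e rests on {6:u}
piece 8:b rests on {6:u}
piece 9:o rests on {8:b}
minimal pieces: {0:i, 2:e}
ways to finish when only these pieces remain (= sum over removing one remaining piece with nothing left below it):
  1 left: {7}→1  {9}→1
  2 left: {7,9}→2  {8,9}→1
  3 left: {7,8,9}→3
  4 left: {6,7,8,9}→3
  5 left: {3,6,7,8,9}→3  {5,6,7,8,9}→3
  6 left: {2,3,6,7,8,9}→3  {3,5,6,7,8,9}→6  {4,5,6,7,8,9}→3
  7 left: {1,4,5,6,7,8,9}→3  {2,3,5,6,7,8,9}→9  {3,4,5,6,7,8,9}→9
  8 left: {0,1,4,5,6,7,8,9}→3  {1,3,4,5,6,7,8,9}→12  {2,3,4,5,6,7,8,9}→18
  placing 0:i first → 30 extensions
  placing 2:e first → 15 extensions
total linear extensions = 45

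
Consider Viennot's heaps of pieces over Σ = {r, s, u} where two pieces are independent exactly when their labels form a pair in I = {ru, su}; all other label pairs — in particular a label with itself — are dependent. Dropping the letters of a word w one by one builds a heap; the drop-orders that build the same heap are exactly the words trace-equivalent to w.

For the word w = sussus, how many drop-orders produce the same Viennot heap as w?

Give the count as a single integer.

piece 0:s — minimal
piece 1:u — minimal
piece 2:s rests on {0:s}
piece 3:s rests on {2:s}
piece 4:u rests on {1:u}
piece 5:s rests on {3:s}
minimal pieces: {0:s, 1:u}
ways to finish when only these pieces remain (= sum over removing one remaining piece with nothing left below it):
  1 left: {4}→1  {5}→1
  2 left: {1,4}→1  {3,5}→1  {4,5}→2
  3 left: {1,4,5}→3  {2,3,5}→1  {3,4,5}→3
  4 left: {0,2,3,5}→1  {1,3,4,5}→6  {2,3,4,5}→4
  placing 0:s first → 10 extensions
  placing 1:u first → 5 extensions
total linear extensions = 15

15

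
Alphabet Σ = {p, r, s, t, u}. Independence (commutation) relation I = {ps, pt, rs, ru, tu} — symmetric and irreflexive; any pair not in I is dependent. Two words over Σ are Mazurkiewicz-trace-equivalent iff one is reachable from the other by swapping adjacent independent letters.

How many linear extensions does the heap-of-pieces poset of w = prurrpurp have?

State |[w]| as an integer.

drop 0:p onto floor
drop 1:r onto {0:p}
drop 2:u onto {0:p}
drop 3:r onto {1:r}
drop 4:r onto {3:r}
drop 5:p onto {2:u, 4:r}
drop 6:u onto {5:p}
drop 7:r onto {5:p}
drop 8:p onto {6:u, 7:r}
ground layer = {0:p}
drop-orders for the pieces not yet dropped (sum over which currently-grounded one goes next):
  1 to go: {8} 1
  2 to go: {6,8} 1  {7,8} 1
  3 to go: {6,7,8} 2
  4 to go: {5,6,7,8} 2
  5 to go: {2,5,6,7,8} 2  {4,5,6,7,8} 2
  6 to go: {2,4,5,6,7,8} 4  {3,4,5,6,7,8} 2
  7 to go: {1,3,4,5,6,7,8} 2  {2,3,4,5,6,7,8} 6
  if 0:p drops first: 8 orders

8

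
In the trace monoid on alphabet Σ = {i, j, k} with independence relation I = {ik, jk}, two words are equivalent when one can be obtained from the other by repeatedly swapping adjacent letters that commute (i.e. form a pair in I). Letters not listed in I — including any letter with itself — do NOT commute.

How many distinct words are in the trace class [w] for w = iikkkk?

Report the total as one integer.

#0=i has no predecessor
#1=i depends on [0:i]
#2=k has no predecessor
#3=k depends on [2:k]
#4=k depends on [3:k]
#5=k depends on [4:k]
sources: [0:i, 2:k]
N(rest) = Σ N(rest − s) over sources s of rest; N(one piece) = 1:
  size 1 → [1]=1  [5]=1
  size 2 → [0,1]=1  [1,5]=2  [4,5]=1
  size 3 → [0,1,5]=3  [1,4,5]=3  [3,4,5]=1
  size 4 → [0,1,4,5]=6  [1,3,4,5]=4  [2,3,4,5]=1
  first=0(i) contributes 5
  first=2(k) contributes 10
|[w]| = 15

15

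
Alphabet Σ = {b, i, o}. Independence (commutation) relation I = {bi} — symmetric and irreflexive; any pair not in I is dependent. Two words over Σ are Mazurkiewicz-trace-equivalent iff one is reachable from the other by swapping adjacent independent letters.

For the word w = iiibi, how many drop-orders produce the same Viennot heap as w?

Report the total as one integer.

piece 0:i — minimal
piece 1:i rests on {0:i}
piece 2:i rests on {1:i}
piece 3:b — minimal
piece 4:i rests on {2:i}
minimal pieces: {0:i, 3:b}
ways to finish when only these pieces remain (= sum over removing one remaining piece with nothing left below it):
  1 left: {3}→1  {4}→1
  2 left: {2,4}→1  {3,4}→2
  3 left: {1,2,4}→1  {2,3,4}→3
  placing 0:i first → 4 extensions
  placing 3:b first → 1 extensions
total linear extensions = 5

5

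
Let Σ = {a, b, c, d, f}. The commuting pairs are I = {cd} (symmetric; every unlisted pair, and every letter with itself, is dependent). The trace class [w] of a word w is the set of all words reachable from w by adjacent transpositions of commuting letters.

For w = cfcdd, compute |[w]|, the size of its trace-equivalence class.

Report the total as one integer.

drop 0:c onto floor
drop 1:f onto {0:c}
drop 2:c onto {1:f}
drop 3:d onto {1:f}
drop 4:d onto {3:d}
ground layer = {0:c}
drop-orders for the pieces not yet dropped (sum over which currently-grounded one goes next):
  1 to go: {2} 1  {4} 1
  2 to go: {2,4} 2  {3,4} 1
  3 to go: {2,3,4} 3
  if 0:c drops first: 3 orders

3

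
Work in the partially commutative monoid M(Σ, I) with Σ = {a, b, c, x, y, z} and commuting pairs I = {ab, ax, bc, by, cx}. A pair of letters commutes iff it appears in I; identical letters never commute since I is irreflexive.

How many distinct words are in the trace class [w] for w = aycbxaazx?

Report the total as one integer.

18

0(a) covers ∅
1(y) covers 0:a
2(c) covers 1:y
3(b) covers ∅
4(x) covers 1:y, 3:b
5(a) covers 2:c
6(a) covers 5:a
7(z) covers 4:x, 6:a
8(x) covers 7:z
floor of heap: 0:a, 3:b
completions by unplaced set U, small U first (add the entries for U minus each lowest piece of U):
  |U|=1: {8}:1
  |U|=2: {7,8}:1
  |U|=3: {4,7,8}:1  {6,7,8}:1
  |U|=4: {3,4,7,8}:1  {4,6,7,8}:2  {5,6,7,8}:1
  |U|=5: {2,5,6,7,8}:1  {3,4,6,7,8}:3  {4,5,6,7,8}:3
  |U|=6: {2,4,5,6,7,8}:4  {3,4,5,6,7,8}:6
  |U|=7: {1,2,4,5,6,7,8}:4  {2,3,4,5,6,7,8}:10
  start at 0(a): 14
  start at 3(b): 4
sum over floor = 18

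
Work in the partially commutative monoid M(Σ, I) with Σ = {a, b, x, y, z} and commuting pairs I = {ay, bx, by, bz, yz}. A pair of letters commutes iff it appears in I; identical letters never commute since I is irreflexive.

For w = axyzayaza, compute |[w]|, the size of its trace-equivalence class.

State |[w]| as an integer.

21

drop 0:a onto floor
drop 1:x onto {0:a}
drop 2:y onto {1:x}
drop 3:z onto {1:x}
drop 4:a onto {3:z}
drop 5:y onto {2:y}
drop 6:a onto {4:a}
drop 7:z onto {6:a}
drop 8:a onto {7:z}
ground layer = {0:a}
drop-orders for the pieces not yet dropped (sum over which currently-grounded one goes next):
  1 to go: {5} 1  {8} 1
  2 to go: {2,5} 1  {5,8} 2  {7,8} 1
  3 to go: {2,5,8} 3  {5,7,8} 3  {6,7,8} 1
  4 to go: {2,5,7,8} 6  {4,6,7,8} 1  {5,6,7,8} 4
  5 to go: {2,5,6,7,8} 10  {3,4,6,7,8} 1  {4,5,6,7,8} 5
  6 to go: {2,4,5,6,7,8} 15  {3,4,5,6,7,8} 6
  7 to go: {2,3,4,5,6,7,8} 21
  if 0:a drops first: 21 orders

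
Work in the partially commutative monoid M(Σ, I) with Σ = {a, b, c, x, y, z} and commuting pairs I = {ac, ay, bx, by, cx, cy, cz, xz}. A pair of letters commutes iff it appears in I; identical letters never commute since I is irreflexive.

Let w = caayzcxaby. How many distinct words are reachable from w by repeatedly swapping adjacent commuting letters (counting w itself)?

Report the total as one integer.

600

0(c) covers ∅
1(a) covers ∅
2(a) covers 1:a
3(y) covers ∅
4(z) covers 2:a, 3:y
5(c) covers 0:c
6(x) covers 2:a, 3:y
7(a) covers 4:z, 6:x
8(b) covers 5:c, 7:a
9(y) covers 4:z, 6:x
floor of heap: 0:c, 1:a, 3:y
completions by unplaced set U, small U first (add the entries for U minus each lowest piece of U):
  |U|=1: {8}:1  {9}:1
  |U|=2: {5,8}:1  {7,8}:1  {8,9}:2
  |U|=3: {0,5,8}:1  {5,7,8}:2  {5,8,9}:3  {7,8,9}:3
  |U|=4: {0,5,7,8}:3  {0,5,8,9}:4  {4,7,8,9}:3  {5,7,8,9}:8  {6,7,8,9}:3
  |U|=5: {0,5,7,8,9}:15  {4,5,7,8,9}:11  {4,6,7,8,9}:6  {5,6,7,8,9}:11
  |U|=6: {0,4,5,7,8,9}:26  {0,5,6,7,8,9}:26  {2,4,6,7,8,9}:6  {3,4,6,7,8,9}:6  {4,5,6,7,8,9}:28
  |U|=7: {0,4,5,6,7,8,9}:80  {1,2,4,6,7,8,9}:6  {2,3,4,6,7,8,9}:12  {2,4,5,6,7,8,9}:34  {3,4,5,6,7,8,9}:34
  |U|=8: {0,2,4,5,6,7,8,9}:114  {0,3,4,5,6,7,8,9}:114  {1,2,3,4,6,7,8,9}:18  {1,2,4,5,6,7,8,9}:40  {2,3,4,5,6,7,8,9}:80
  start at 0(c): 138
  start at 1(a): 308
  start at 3(y): 154
sum over floor = 600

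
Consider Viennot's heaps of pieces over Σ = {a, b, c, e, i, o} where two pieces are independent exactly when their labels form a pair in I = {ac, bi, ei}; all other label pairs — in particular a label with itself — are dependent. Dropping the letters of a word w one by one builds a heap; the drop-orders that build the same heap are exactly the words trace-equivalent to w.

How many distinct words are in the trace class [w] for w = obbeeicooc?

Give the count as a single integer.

5

drop 0:o onto floor
drop 1:b onto {0:o}
drop 2:b onto {1:b}
drop 3:e onto {2:b}
drop 4:e onto {3:e}
drop 5:i onto {0:o}
drop 6:c onto {4:e, 5:i}
drop 7:o onto {6:c}
drop 8:o onto {7:o}
drop 9:c onto {8:o}
ground layer = {0:o}
drop-orders for the pieces not yet dropped (sum over which currently-grounded one goes next):
  1 to go: {9} 1
  2 to go: {8,9} 1
  3 to go: {7,8,9} 1
  4 to go: {6,7,8,9} 1
  5 to go: {4,6,7,8,9} 1  {5,6,7,8,9} 1
  6 to go: {3,4,6,7,8,9} 1  {4,5,6,7,8,9} 2
  7 to go: {2,3,4,6,7,8,9} 1  {3,4,5,6,7,8,9} 3
  8 to go: {1,2,3,4,6,7,8,9} 1  {2,3,4,5,6,7,8,9} 4
  if 0:o drops first: 5 orders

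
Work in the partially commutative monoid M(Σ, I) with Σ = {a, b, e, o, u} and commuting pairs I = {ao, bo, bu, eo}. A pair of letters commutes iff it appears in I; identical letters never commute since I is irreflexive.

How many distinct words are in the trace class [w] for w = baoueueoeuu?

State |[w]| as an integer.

9

0(b) covers ∅
1(a) covers 0:b
2(o) covers ∅
3(u) covers 1:a, 2:o
4(e) covers 3:u
5(u) covers 4:e
6(e) covers 5:u
7(o) covers 5:u
8(e) covers 6:e
9(u) covers 7:o, 8:e
10(u) covers 9:u
floor of heap: 0:b, 2:o
completions by unplaced set U, small U first (add the entries for U minus each lowest piece of U):
  |U|=1: {10}:1
  |U|=2: {9,10}:1
  |U|=3: {7,9,10}:1  {8,9,10}:1
  |U|=4: {6,8,9,10}:1  {7,8,9,10}:2
  |U|=5: {6,7,8,9,10}:3
  |U|=6: {5,6,7,8,9,10}:3
  |U|=7: {4,5,6,7,8,9,10}:3
  |U|=8: {3,4,5,6,7,8,9,10}:3
  |U|=9: {1,3,4,5,6,7,8,9,10}:3  {2,3,4,5,6,7,8,9,10}:3
  start at 0(b): 6
  start at 2(o): 3
sum over floor = 9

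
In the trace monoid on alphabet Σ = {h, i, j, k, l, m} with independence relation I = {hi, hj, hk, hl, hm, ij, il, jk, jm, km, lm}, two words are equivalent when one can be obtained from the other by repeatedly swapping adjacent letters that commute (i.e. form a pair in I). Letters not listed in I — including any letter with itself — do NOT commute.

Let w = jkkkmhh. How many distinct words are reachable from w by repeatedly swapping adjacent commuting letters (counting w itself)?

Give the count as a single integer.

#0=j has no predecessor
#1=k has no predecessor
#2=k depends on [1:k]
#3=k depends on [2:k]
#4=m has no predecessor
#5=h has no predecessor
#6=h depends on [5:h]
sources: [0:j, 1:k, 4:m, 5:h]
N(rest) = Σ N(rest − s) over sources s of rest; N(one piece) = 1:
  size 1 → [0]=1  [3]=1  [4]=1  [6]=1
  size 2 → [0,3]=2  [0,4]=2  [0,6]=2  [2,3]=1  [3,4]=2  [3,6]=2  [4,6]=2  [5,6]=1
  size 3 → [0,2,3]=3  [0,3,4]=6  [0,3,6]=6  [0,4,6]=6  [0,5,6]=3  [1,2,3]=1  [2,3,4]=3  [2,3,6]=3  [3,4,6]=6  [3,5,6]=3  [4,5,6]=3
  size 4 → [0,1,2,3]=4  [0,2,3,4]=12  [0,2,3,6]=12  [0,3,4,6]=24  [0,3,5,6]=12  [0,4,5,6]=12  [1,2,3,4]=4  [1,2,3,6]=4  [2,3,4,6]=12  [2,3,5,6]=6  [3,4,5,6]=12
  size 5 → [0,1,2,3,4]=20  [0,1,2,3,6]=20  [0,2,3,4,6]=60  [0,2,3,5,6]=30  [0,3,4,5,6]=60  [1,2,3,4,6]=20  [1,2,3,5,6]=10  [2,3,4,5,6]=30
  first=0(j) contributes 60
  first=1(k) contributes 180
  first=4(m) contributes 60
  first=5(h) contributes 120
|[w]| = 420

420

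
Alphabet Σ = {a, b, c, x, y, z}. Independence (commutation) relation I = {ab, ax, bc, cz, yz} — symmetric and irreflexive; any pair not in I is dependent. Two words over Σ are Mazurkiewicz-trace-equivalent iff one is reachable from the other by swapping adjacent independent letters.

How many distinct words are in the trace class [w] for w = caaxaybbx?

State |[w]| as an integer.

4

#0=c has no predecessor
#1=a depends on [0:c]
#2=a depends on [1:a]
#3=x depends on [0:c]
#4=a depends on [2:a]
#5=y depends on [3:x, 4:a]
#6=b depends on [5:y]
#7=b depends on [6:b]
#8=x depends on [7:b]
sources: [0:c]
N(rest) = Σ N(rest − s) over sources s of rest; N(one piece) = 1:
  size 1 → [8]=1
  size 2 → [7,8]=1
  size 3 → [6,7,8]=1
  size 4 → [5,6,7,8]=1
  size 5 → [3,5,6,7,8]=1  [4,5,6,7,8]=1
  size 6 → [2,4,5,6,7,8]=1  [3,4,5,6,7,8]=2
  size 7 → [1,2,4,5,6,7,8]=1  [2,3,4,5,6,7,8]=3
  first=0(c) contributes 4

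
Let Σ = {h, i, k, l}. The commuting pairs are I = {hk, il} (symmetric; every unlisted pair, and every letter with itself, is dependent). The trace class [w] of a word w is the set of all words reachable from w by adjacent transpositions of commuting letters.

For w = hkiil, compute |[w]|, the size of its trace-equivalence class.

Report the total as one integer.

0(h) covers ∅
1(k) covers ∅
2(i) covers 0:h, 1:k
3(i) covers 2:i
4(l) covers 0:h, 1:k
floor of heap: 0:h, 1:k
completions by unplaced set U, small U first (add the entries for U minus each lowest piece of U):
  |U|=1: {3}:1  {4}:1
  |U|=2: {2,3}:1  {3,4}:2
  |U|=3: {2,3,4}:3
  start at 0(h): 3
  start at 1(k): 3
sum over floor = 6

6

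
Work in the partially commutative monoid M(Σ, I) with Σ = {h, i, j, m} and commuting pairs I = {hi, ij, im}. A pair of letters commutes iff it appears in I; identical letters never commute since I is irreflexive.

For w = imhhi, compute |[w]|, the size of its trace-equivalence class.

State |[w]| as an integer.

10

drop 0:i onto floor
drop 1:m onto floor
drop 2:h onto {1:m}
drop 3:h onto {2:h}
drop 4:i onto {0:i}
ground layer = {0:i, 1:m}
drop-orders for the pieces not yet dropped (sum over which currently-grounded one goes next):
  1 to go: {3} 1  {4} 1
  2 to go: {0,4} 1  {2,3} 1  {3,4} 2
  3 to go: {0,3,4} 3  {1,2,3} 1  {2,3,4} 3
  if 0:i drops first: 4 orders
  if 1:m drops first: 6 orders
heap linearizations: 10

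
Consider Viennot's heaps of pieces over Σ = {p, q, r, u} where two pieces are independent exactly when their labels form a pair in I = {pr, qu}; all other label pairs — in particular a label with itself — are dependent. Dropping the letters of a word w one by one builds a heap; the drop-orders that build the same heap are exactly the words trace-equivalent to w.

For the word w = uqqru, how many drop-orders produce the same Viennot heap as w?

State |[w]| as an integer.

3

drop 0:u onto floor
drop 1:q onto floor
drop 2:q onto {1:q}
drop 3:r onto {0:u, 2:q}
drop 4:u onto {3:r}
ground layer = {0:u, 1:q}
drop-orders for the pieces not yet dropped (sum over which currently-grounded one goes next):
  1 to go: {4} 1
  2 to go: {3,4} 1
  3 to go: {0,3,4} 1  {2,3,4} 1
  if 0:u drops first: 1 orders
  if 1:q drops first: 2 orders
heap linearizations: 3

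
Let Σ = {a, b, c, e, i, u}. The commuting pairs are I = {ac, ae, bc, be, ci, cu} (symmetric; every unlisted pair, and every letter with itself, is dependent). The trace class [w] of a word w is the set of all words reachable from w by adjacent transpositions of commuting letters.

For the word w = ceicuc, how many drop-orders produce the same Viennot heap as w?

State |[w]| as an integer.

6

piece 0:c — minimal
piece 1:e rests on {0:c}
piece 2:i rests on {1:e}
piece 3:c rests on {1:e}
piece 4:u rests on {2:i}
piece 5:c rests on {3:c}
minimal pieces: {0:c}
ways to finish when only these pieces remain (= sum over removing one remaining piece with nothing left below it):
  1 left: {4}→1  {5}→1
  2 left: {2,4}→1  {3,5}→1  {4,5}→2
  3 left: {2,4,5}→3  {3,4,5}→3
  4 left: {2,3,4,5}→6
  placing 0:c first → 6 extensions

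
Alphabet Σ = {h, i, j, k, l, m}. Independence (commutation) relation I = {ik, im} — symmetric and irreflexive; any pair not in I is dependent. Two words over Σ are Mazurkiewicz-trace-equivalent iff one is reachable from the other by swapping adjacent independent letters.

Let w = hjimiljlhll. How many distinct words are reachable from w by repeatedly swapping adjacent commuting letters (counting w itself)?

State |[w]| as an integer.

3

0(h) covers ∅
1(j) covers 0:h
2(i) covers 1:j
3(m) covers 1:j
4(i) covers 2:i
5(l) covers 3:m, 4:i
6(j) covers 5:l
7(l) covers 6:j
8(h) covers 7:l
9(l) covers 8:h
10(l) covers 9:l
floor of heap: 0:h
completions by unplaced set U, small U first (add the entries for U minus each lowest piece of U):
  |U|=1: {10}:1
  |U|=2: {9,10}:1
  |U|=3: {8,9,10}:1
  |U|=4: {7,8,9,10}:1
  |U|=5: {6,7,8,9,10}:1
  |U|=6: {5,6,7,8,9,10}:1
  |U|=7: {3,5,6,7,8,9,10}:1  {4,5,6,7,8,9,10}:1
  |U|=8: {2,4,5,6,7,8,9,10}:1  {3,4,5,6,7,8,9,10}:2
  |U|=9: {2,3,4,5,6,7,8,9,10}:3
  start at 0(h): 3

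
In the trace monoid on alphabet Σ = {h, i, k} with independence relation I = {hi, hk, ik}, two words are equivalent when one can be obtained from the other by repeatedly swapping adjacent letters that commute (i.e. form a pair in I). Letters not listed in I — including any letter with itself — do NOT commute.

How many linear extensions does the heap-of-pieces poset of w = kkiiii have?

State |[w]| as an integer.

15

drop 0:k onto floor
drop 1:k onto {0:k}
drop 2:i onto floor
drop 3:i onto {2:i}
drop 4:i onto {3:i}
drop 5:i onto {4:i}
ground layer = {0:k, 2:i}
drop-orders for the pieces not yet dropped (sum over which currently-grounded one goes next):
  1 to go: {1} 1  {5} 1
  2 to go: {0,1} 1  {1,5} 2  {4,5} 1
  3 to go: {0,1,5} 3  {1,4,5} 3  {3,4,5} 1
  4 to go: {0,1,4,5} 6  {1,3,4,5} 4  {2,3,4,5} 1
  if 0:k drops first: 5 orders
  if 2:i drops first: 10 orders
heap linearizations: 15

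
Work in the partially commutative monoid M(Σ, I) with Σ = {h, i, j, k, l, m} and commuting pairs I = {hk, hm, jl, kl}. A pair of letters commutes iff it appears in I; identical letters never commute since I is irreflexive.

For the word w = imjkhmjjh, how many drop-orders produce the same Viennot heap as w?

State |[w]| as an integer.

#0=i has no predecessor
#1=m depends on [0:i]
#2=j depends on [1:m]
#3=k depends on [2:j]
#4=h depends on [2:j]
#5=m depends on [3:k]
#6=j depends on [4:h, 5:m]
#7=j depends on [6:j]
#8=h depends on [7:j]
sources: [0:i]
N(rest) = Σ N(rest − s) over sources s of rest; N(one piece) = 1:
  size 1 → [8]=1
  size 2 → [7,8]=1
  size 3 → [6,7,8]=1
  size 4 → [4,6,7,8]=1  [5,6,7,8]=1
  size 5 → [3,5,6,7,8]=1  [4,5,6,7,8]=2
  size 6 → [3,4,5,6,7,8]=3
  size 7 → [2,3,4,5,6,7,8]=3
  first=0(i) contributes 3

3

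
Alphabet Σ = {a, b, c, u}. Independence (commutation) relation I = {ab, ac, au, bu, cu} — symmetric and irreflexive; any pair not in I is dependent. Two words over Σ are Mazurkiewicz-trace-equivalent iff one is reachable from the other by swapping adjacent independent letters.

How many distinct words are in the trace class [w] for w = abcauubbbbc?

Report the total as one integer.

1980

drop 0:a onto floor
drop 1:b onto floor
drop 2:c onto {1:b}
drop 3:a onto {0:a}
drop 4:u onto floor
drop 5:u onto {4:u}
drop 6:b onto {2:c}
drop 7:b onto {6:b}
drop 8:b onto {7:b}
drop 9:b onto {8:b}
drop 10:c onto {9:b}
ground layer = {0:a, 1:b, 4:u}
drop-orders for the pieces not yet dropped (sum over which currently-grounded one goes next):
  1 to go: {3} 1  {5} 1  {10} 1
  2 to go: {0,3} 1  {3,5} 2  {3,10} 2  {4,5} 1  {5,10} 2  {9,10} 1
  3 to go: {0,3,5} 3  {0,3,10} 3  {3,4,5} 3  {3,5,10} 6  {3,9,10} 3  {4,5,10} 3  {5,9,10} 3  {8,9,10} 1
  4 to go: {0,3,4,5} 6  {0,3,5,10} 12  {0,3,9,10} 6  {3,4,5,10} 12  {3,5,9,10} 12  {3,8,9,10} 4  {4,5,9,10} 6  {5,8,9,10} 4  {7,8,9,10} 1
  5 to go: {0,3,4,5,10} 30  {0,3,5,9,10} 30  {0,3,8,9,10} 10  {3,4,5,9,10} 30  {3,5,8,9,10} 20  {3,7,8,9,10} 5  {4,5,8,9,10} 10  {5,7,8,9,10} 5  {6,7,8,9,10} 1
  6 to go: {0,3,4,5,9,10} 90  {0,3,5,8,9,10} 60  {0,3,7,8,9,10} 15  {2,6,7,8,9,10} 1  {3,4,5,8,9,10} 60  {3,5,7,8,9,10} 30  {3,6,7,8,9,10} 6  {4,5,7,8,9,10} 15  {5,6,7,8,9,10} 6
  7 to go: {0,3,4,5,8,9,10} 210  {0,3,5,7,8,9,10} 105  {0,3,6,7,8,9,10} 21  {1,2,6,7,8,9,10} 1  {2,3,6,7,8,9,10} 7  {2,5,6,7,8,9,10} 7  {3,4,5,7,8,9,10} 105  {3,5,6,7,8,9,10} 42  {4,5,6,7,8,9,10} 21
  8 to go: {0,2,3,6,7,8,9,10} 28  {0,3,4,5,7,8,9,10} 420  {0,3,5,6,7,8,9,10} 168  {1,2,3,6,7,8,9,10} 8  {1,2,5,6,7,8,9,10} 8  {2,3,5,6,7,8,9,10} 56  {2,4,5,6,7,8,9,10} 28  {3,4,5,6,7,8,9,10} 168
  9 to go: {0,1,2,3,6,7,8,9,10} 36  {0,2,3,5,6,7,8,9,10} 252  {0,3,4,5,6,7,8,9,10} 756  {1,2,3,5,6,7,8,9,10} 72  {1,2,4,5,6,7,8,9,10} 36  {2,3,4,5,6,7,8,9,10} 252
  if 0:a drops first: 360 orders
  if 1:b drops first: 1260 orders
  if 4:u drops first: 360 orders
heap linearizations: 1980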